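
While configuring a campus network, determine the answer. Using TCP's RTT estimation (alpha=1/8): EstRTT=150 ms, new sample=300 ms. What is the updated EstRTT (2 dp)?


Given: EstRTT = 150 ms, SampleRTT = 300 ms, alpha = 1/8
New EstRTT = (1 - alpha) * EstRTT + alpha * SampleRTT
(7/8) * 150 = 131.25
(1/8) * 300 = 37.5
New EstRTT = 131.25 + 37.5 = 168.75 ms -> 168.75 ms (2 dp)

168.75


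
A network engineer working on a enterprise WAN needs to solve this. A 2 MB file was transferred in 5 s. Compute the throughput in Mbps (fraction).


Given: file = 2 MB, time = 5 s
File in Mb = 2 * 8 = 16 Mb
Throughput = 16 / 5 Mbps
Throughput = 16/5 Mbps

16/5


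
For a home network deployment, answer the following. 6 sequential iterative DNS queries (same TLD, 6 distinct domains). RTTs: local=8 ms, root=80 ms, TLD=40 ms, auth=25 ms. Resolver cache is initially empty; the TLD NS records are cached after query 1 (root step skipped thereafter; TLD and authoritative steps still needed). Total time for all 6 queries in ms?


Lookup 1 (cold cache): local + root + TLD + auth = 8 + 80 + 40 + 25 = 153 ms
Lookups 2..6 (TLD NS cached -> skip root; new domain -> still ask TLD and auth): local + TLD + auth = 8 + 40 + 25 = 73 ms each
Remaining 5 lookups: 5 * 73 = 365 ms
Total = 153 + 365 = 518 ms

518


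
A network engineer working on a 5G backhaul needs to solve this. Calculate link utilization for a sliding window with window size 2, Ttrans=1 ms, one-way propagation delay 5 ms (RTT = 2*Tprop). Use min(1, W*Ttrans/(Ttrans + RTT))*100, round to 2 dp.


Given: W = 2, Ttrans = 1 ms, RTT = 10 ms (= 2 * Tprop, Tprop = 5 ms)
Cycle time = Ttrans + RTT = 1 + 10 = 11 ms (first packet sent until its ACK returns)
W * Ttrans = 2 * 1 = 2 ms of sending per cycle
W * Ttrans / (Ttrans + RTT) = 2 / 11 = 0.181818
U = min(1, 0.181818) = 0.181818
U% = 18.18%

18.18


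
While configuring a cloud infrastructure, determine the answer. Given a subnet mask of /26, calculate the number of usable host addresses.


Given: subnet mask /26
Host bits = 32 - 26 = 6
Total addresses = 2^6 = 64
Usable hosts = 64 - 2 (network + broadcast) = 62

62


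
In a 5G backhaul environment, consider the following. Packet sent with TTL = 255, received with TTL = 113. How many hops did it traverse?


Given: initial TTL = 255, received TTL = 113
Hops = initial TTL - received TTL
Hops = 255 - 113 = 142

142


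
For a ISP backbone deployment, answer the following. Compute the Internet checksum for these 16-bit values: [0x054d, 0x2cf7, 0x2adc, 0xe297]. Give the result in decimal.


Given words: [0x054d, 0x2cf7, 0x2adc, 0xe297]
Step 1: Sum all words
Raw sum = 1357 + 11511 + 10972 + 58007 = 81847
Step 2: Fold carry: (16311 + 1) = 16312
One's complement = ~16312 & 0xFFFF = 49223

49223


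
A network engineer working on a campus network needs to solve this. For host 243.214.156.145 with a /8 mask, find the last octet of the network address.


Given: IP = 243.214.156.145, prefix = /8
Subnet mask = 255.0.0.0
Last octet of IP: 145
Last octet of mask: 0
Network last octet = 145 AND 0 = 0

0


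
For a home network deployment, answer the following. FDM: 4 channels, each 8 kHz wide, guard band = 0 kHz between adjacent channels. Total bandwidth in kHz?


Given: 4 channels, 8 kHz each, guard = 0 kHz
Channel bandwidth = 4 * 8 = 32 kHz
Guard bands = 3 gaps * 0 kHz = 0 kHz
Total = 32 + 0 = 32 kHz

32


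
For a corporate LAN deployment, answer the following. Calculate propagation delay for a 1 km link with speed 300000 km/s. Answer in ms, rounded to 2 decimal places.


Given: distance = 1 km, speed = 300000 km/s
Delay = distance / speed = 1 / 300000 seconds
Delay in ms = 1 * 1000 / 300000
Delay = 0.0033 ms
Rounded to 2 dp = 0.00 ms

0.00


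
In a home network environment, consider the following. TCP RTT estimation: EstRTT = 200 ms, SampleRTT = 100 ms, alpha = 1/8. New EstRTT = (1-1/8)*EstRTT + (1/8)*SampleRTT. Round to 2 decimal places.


Given: EstRTT = 200 ms, SampleRTT = 100 ms, alpha = 1/8
New EstRTT = (1 - alpha) * EstRTT + alpha * SampleRTT
(7/8) * 200 = 175
(1/8) * 100 = 12.5
New EstRTT = 175 + 12.5 = 187.5 ms -> 187.50 ms (2 dp)

187.50


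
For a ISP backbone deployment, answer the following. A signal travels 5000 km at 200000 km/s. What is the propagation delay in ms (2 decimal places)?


Given: distance = 5000 km, speed = 200000 km/s
Delay = distance / speed = 5000 / 200000 seconds
Delay in ms = 5000 * 1000 / 200000
Delay = 25.0000 ms
Rounded to 2 dp = 25.00 ms

25.00


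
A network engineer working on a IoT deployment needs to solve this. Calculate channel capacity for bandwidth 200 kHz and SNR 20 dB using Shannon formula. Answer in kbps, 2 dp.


Given: B = 200 kHz, SNR = 20 dB
SNR linear = 10^(20/10) = 100
1 + SNR = 101
log2(101) = 6.6582114828
C = 200 * 1000 * 6.6582114828 = 1331642.2966 bps
C = 1331.642297 kbps -> 1331.64 kbps (2 dp)

1331.64


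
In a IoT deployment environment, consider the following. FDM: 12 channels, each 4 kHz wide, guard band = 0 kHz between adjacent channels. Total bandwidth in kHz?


Given: 12 channels, 4 kHz each, guard = 0 kHz
Channel bandwidth = 12 * 4 = 48 kHz
Guard bands = 11 gaps * 0 kHz = 0 kHz
Total = 48 + 0 = 48 kHz

48


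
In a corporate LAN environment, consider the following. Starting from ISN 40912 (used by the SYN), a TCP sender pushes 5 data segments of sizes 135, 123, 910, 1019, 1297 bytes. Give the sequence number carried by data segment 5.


The SYN occupies sequence number ISN = 40912, so the first data byte is ISN + 1 = 40913.
SEQ of data segment i = (ISN + 1) + sum of payload sizes of segments 1..i-1.
Segment 1: SEQ = 40913, payload = 135 bytes
Segment 2: SEQ = 41048, payload = 123 bytes
Segment 3: SEQ = 41171, payload = 910 bytes
Segment 4: SEQ = 42081, payload = 1019 bytes
Segment 5: SEQ = 43100, payload = 1297 bytes
SEQ of segment 5 = 40913 + 135 + 123 + 910 + 1019 = 43100

43100


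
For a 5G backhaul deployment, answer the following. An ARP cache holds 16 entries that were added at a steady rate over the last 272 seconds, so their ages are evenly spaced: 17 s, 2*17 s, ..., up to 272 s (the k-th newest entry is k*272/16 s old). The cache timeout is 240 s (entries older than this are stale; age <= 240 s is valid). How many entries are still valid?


Ages are k * 272/16 s for k = 1..16 (spacing = 17.0000 s).
Entry k is valid iff k * 272/16 <= 240 iff k <= 16 * 240 / 272 = 14.1176
n_valid = floor(14.1176) = 14
(n_stale = 16 - 14 = 2)

14


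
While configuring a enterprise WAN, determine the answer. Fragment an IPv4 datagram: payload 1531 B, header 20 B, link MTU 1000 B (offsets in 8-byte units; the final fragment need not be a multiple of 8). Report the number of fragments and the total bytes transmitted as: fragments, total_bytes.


Max data per non-final fragment = floor((MTU - header)/8)*8 = floor((1000 - 20)/8)*8 = floor(980/8)*8 = 976 B
Final fragment needs no 8-byte alignment: it can carry up to MTU - header = 980 B
Non-final fragments needed = ceil((payload - 980) / 976) = ceil(551/976) = ceil(0.5645) = 1
Number of fragments = 1 + 1 = 2
Fragment sizes (data): 1 * 976 B + 555 B (last, 555 <= 980 OK)
Total bytes sent = payload + n_frags * header = 1531 + 2*20 = 1531 + 40 = 1571 B

2, 1571


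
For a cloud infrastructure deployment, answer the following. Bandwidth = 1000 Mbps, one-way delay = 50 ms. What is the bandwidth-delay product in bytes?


Given: bandwidth = 1000 Mbps, delay = 50 ms
BDP in bits = 1000 * 10^6 * 50 / 1000
BDP in bits = 50000000
BDP in bytes = 50000000 / 8 = 6250000

6250000


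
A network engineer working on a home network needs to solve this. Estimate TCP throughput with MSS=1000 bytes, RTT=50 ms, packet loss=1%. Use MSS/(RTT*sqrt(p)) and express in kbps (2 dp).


Given: MSS = 1000 bytes, RTT = 50 ms, loss = 1%
RTT in seconds = 50 / 1000 = 0.05
Loss rate = 1% = 0.01
sqrt(loss) = sqrt(0.01) = 0.1
Throughput (bytes/s) = 1000 / (0.05 * 0.1) = 200000.0000
Throughput (kbps) = 200000.0000 * 8 / 1000 = 1600.000000 -> 1600.00 kbps (2 dp)

1600.00


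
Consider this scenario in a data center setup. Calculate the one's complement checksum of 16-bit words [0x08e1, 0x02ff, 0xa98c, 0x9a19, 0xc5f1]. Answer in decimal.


Given words: [0x08e1, 0x02ff, 0xa98c, 0x9a19, 0xc5f1]
Step 1: Sum all words
Raw sum = 2273 + 767 + 43404 + 39449 + 50673 = 136566
Step 2: Fold carry: (5494 + 2) = 5496
One's complement = ~5496 & 0xFFFF = 60039

60039


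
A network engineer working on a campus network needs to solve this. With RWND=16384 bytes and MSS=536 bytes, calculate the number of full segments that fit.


Given: RWND = 16384 bytes, MSS = 536 bytes
Full segments = floor(RWND / MSS)
Full segments = floor(16384 / 536)
Full segments = floor(30.5672) = 30

30


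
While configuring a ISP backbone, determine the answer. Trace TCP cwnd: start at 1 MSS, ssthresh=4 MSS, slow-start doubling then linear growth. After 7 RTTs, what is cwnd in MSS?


RTT 0: cwnd = 1 MSS (initial)
RTT 1: cwnd = 2 MSS (slow start, doubled)
RTT 2: cwnd = 4 MSS (slow start, doubled)
RTT 3: cwnd = 5 MSS (congestion avoidance, +1)
RTT 4: cwnd = 6 MSS (congestion avoidance, +1)
RTT 5: cwnd = 7 MSS (congestion avoidance, +1)
RTT 6: cwnd = 8 MSS (congestion avoidance, +1)
RTT 7: cwnd = 9 MSS (congestion avoidance, +1)

9


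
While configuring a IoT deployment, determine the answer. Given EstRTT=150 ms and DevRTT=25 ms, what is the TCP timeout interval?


Given: EstRTT = 150 ms, DevRTT = 25 ms
Timeout = EstRTT + 4 * DevRTT
4 * DevRTT = 4 * 25 = 100
Timeout = 150 + 100 = 250 ms

250


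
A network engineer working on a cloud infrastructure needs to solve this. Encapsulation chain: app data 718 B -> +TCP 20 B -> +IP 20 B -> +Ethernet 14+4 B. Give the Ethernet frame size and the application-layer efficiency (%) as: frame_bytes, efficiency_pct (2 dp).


TCP segment = 718 + 20 = 738 B
IP packet = 738 + 20 = 758 B
Ethernet frame = 758 + 14 + 4 = 776 B
Efficiency = app / frame = 718 / 776 = 0.925258 = 92.5258% -> 92.53% (2 dp)

776, 92.53


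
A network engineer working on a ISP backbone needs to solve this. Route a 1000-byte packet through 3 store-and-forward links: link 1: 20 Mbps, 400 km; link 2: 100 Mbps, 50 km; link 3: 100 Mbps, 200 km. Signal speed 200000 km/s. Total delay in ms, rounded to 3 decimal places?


Packet = 1000 bytes = 8000 bits. Store-and-forward: sum (t_trans + t_prop) per link.
Link 1: t_trans = 8000/(20*10^6) s = 0.4000 ms; t_prop = 400/200000 s = 2.0000 ms; subtotal = 2.4000 ms
Link 2: t_trans = 8000/(100*10^6) s = 0.0800 ms; t_prop = 50/200000 s = 0.2500 ms; subtotal = 0.3300 ms
Link 3: t_trans = 8000/(100*10^6) s = 0.0800 ms; t_prop = 200/200000 s = 1.0000 ms; subtotal = 1.0800 ms
End-to-end = 2.4000 + 0.3300 + 1.0800 = 3.8100 ms -> 3.810 ms (3 dp)

3.810


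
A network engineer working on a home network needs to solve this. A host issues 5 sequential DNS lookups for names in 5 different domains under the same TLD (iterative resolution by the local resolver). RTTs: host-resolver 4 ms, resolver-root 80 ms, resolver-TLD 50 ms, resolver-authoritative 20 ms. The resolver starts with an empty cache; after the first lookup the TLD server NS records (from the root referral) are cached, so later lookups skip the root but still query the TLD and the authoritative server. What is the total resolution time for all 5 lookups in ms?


Lookup 1 (cold cache): local + root + TLD + auth = 4 + 80 + 50 + 20 = 154 ms
Lookups 2..5 (TLD NS cached -> skip root; new domain -> still ask TLD and auth): local + TLD + auth = 4 + 50 + 20 = 74 ms each
Remaining 4 lookups: 4 * 74 = 296 ms
Total = 154 + 296 = 450 ms

450


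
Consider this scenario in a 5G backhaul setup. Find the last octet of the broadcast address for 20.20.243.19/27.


Given: IP = 20.20.243.19, prefix = /27
Host bits = 32 - 27 = 5
Network last octet = 19 AND mask = 0
Host part size = 2^5 - 1 = 31
Broadcast last octet = 0 OR 31 = 31

31


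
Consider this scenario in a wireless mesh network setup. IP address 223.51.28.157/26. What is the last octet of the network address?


Given: IP = 223.51.28.157, prefix = /26
Subnet mask = 255.255.255.192
Last octet of IP: 157
Last octet of mask: 192
Network last octet = 157 AND 192 = 128

128


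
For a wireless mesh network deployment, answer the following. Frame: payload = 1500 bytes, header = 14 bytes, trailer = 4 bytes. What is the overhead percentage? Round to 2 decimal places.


Given: payload = 1500 B, header = 14 B, trailer = 4 B
Overhead bytes = header + trailer = 14 + 4 = 18
Total frame = payload + overhead = 1500 + 18 = 1518
Overhead % = 18 / 1518 * 100 = 1.1858% -> 1.19% (2 dp)

1.19


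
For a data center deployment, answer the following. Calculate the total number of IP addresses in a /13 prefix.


Given: CIDR prefix /13
Host bits = 32 - 13 = 19
Total addresses = 2^19 = 524288

524288


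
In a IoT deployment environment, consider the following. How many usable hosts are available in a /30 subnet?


Given: subnet mask /30
Host bits = 32 - 30 = 2
Total addresses = 2^2 = 4
Usable hosts = 4 - 2 (network + broadcast) = 2

2


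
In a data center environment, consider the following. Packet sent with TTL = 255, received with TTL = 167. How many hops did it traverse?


Given: initial TTL = 255, received TTL = 167
Hops = initial TTL - received TTL
Hops = 255 - 167 = 88

88


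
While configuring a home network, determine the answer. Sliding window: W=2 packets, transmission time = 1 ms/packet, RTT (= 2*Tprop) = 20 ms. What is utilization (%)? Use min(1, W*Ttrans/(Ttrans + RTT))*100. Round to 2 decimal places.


Given: W = 2, Ttrans = 1 ms, RTT = 20 ms (= 2 * Tprop, Tprop = 10 ms)
Cycle time = Ttrans + RTT = 1 + 20 = 21 ms (first packet sent until its ACK returns)
W * Ttrans = 2 * 1 = 2 ms of sending per cycle
W * Ttrans / (Ttrans + RTT) = 2 / 21 = 0.095238
U = min(1, 0.095238) = 0.095238
U% = 9.52%

9.52


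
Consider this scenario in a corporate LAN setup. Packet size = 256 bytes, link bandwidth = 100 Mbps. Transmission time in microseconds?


Given: packet = 256 bytes, bandwidth = 100 Mbps
Packet in bits = 256 * 8 = 2048 bits
Bandwidth = 100 * 10^6 = 100000000 bps
Time = 2048 / 100000000 seconds
Time in us = 2048 * 10^6 / 100000000 = 20.48

20.48


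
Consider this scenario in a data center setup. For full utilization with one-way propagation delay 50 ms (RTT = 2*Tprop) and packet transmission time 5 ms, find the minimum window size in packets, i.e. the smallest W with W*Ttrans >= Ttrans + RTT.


Given: Ttrans = 5 ms, RTT = 100 ms (= 2 * Tprop, Tprop = 50 ms)
Time until first ACK returns = Ttrans + RTT = 5 + 100 = 105 ms
Need W * Ttrans >= Ttrans + RTT  ->  W >= (Ttrans + RTT) / Ttrans
(Ttrans + RTT) / Ttrans = 105 / 5 = 21
W_min = ceil(21) = 21

21


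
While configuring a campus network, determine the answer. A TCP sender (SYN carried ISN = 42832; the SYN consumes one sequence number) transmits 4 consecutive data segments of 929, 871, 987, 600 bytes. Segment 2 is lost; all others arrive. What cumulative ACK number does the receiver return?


SYN uses sequence number 42832; first data byte = ISN + 1 = 42833.
Segment 1: SEQ = 42833, len = 929 B, covers [42833, 43761]
Segment 2: SEQ = 43762, len = 871 B, covers [43762, 44632] [LOST]
Segment 3: SEQ = 44633, len = 987 B, covers [44633, 45619]
Segment 4: SEQ = 45620, len = 600 B, covers [45620, 46219]
In-order data received: bytes [42833, 43761] (segments 1..1).
Segment 2 missing -> gap begins at byte 43762; later segments buffered out of order.
Cumulative ACK = next expected in-order byte = 42833 + 929 = 43762

43762


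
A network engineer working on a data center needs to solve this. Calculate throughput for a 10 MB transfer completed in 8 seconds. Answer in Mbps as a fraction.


Given: file = 10 MB, time = 8 s
File in Mb = 10 * 8 = 80 Mb
Throughput = 80 / 8 Mbps
Throughput = 10 Mbps

10


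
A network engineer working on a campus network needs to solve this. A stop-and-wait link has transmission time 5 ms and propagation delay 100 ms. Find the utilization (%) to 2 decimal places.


Given: Ttrans = 5 ms, Tprop = 100 ms
RTT = 2 * Tprop = 2 * 100 = 200 ms
U = Ttrans / (Ttrans + RTT)
U = 5 / (5 + 200)
U = 5 / 205 = 0.02439
U% = 2.44%

2.44


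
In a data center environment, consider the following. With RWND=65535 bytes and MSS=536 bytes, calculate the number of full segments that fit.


Given: RWND = 65535 bytes, MSS = 536 bytes
Full segments = floor(RWND / MSS)
Full segments = floor(65535 / 536)
Full segments = floor(122.2668) = 122

122


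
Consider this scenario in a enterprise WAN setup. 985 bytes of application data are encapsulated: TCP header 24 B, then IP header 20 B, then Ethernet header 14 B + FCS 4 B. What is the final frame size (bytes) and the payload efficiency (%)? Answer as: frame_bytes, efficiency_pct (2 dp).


TCP segment = 985 + 24 = 1009 B
IP packet = 1009 + 20 = 1029 B
Ethernet frame = 1029 + 14 + 4 = 1047 B
Efficiency = app / frame = 985 / 1047 = 0.940783 = 94.0783% -> 94.08% (2 dp)

1047, 94.08


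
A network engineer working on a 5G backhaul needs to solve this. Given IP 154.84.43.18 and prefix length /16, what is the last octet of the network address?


Given: IP = 154.84.43.18, prefix = /16
Subnet mask = 255.255.0.0
Last octet of IP: 18
Last octet of mask: 0
Network last octet = 18 AND 0 = 0

0


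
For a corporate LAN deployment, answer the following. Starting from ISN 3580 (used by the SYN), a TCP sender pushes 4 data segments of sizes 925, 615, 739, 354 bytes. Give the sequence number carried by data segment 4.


The SYN occupies sequence number ISN = 3580, so the first data byte is ISN + 1 = 3581.
SEQ of data segment i = (ISN + 1) + sum of payload sizes of segments 1..i-1.
Segment 1: SEQ = 3581, payload = 925 bytes
Segment 2: SEQ = 4506, payload = 615 bytes
Segment 3: SEQ = 5121, payload = 739 bytes
Segment 4: SEQ = 5860, payload = 354 bytes
SEQ of segment 4 = 3581 + 925 + 615 + 739 = 5860

5860


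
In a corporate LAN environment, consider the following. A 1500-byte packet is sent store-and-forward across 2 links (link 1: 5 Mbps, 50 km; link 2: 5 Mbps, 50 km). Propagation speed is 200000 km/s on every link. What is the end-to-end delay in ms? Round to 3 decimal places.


Packet = 1500 bytes = 12000 bits. Store-and-forward: sum (t_trans + t_prop) per link.
Link 1: t_trans = 12000/(5*10^6) s = 2.4000 ms; t_prop = 50/200000 s = 0.2500 ms; subtotal = 2.6500 ms
Link 2: t_trans = 12000/(5*10^6) s = 2.4000 ms; t_prop = 50/200000 s = 0.2500 ms; subtotal = 2.6500 ms
End-to-end = 2.6500 + 2.6500 = 5.3000 ms -> 5.300 ms (3 dp)

5.300


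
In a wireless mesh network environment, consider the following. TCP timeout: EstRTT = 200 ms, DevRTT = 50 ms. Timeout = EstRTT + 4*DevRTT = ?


Given: EstRTT = 200 ms, DevRTT = 50 ms
Timeout = EstRTT + 4 * DevRTT
4 * DevRTT = 4 * 50 = 200
Timeout = 200 + 200 = 400 ms

400


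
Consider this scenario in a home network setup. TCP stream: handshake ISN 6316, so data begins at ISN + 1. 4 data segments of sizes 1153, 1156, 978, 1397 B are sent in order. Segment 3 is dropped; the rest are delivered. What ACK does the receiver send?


SYN uses sequence number 6316; first data byte = ISN + 1 = 6317.
Segment 1: SEQ = 6317, len = 1153 B, covers [6317, 7469]
Segment 2: SEQ = 7470, len = 1156 B, covers [7470, 8625]
Segment 3: SEQ = 8626, len = 978 B, covers [8626, 9603] [LOST]
Segment 4: SEQ = 9604, len = 1397 B, covers [9604, 11000]
In-order data received: bytes [6317, 8625] (segments 1..2).
Segment 3 missing -> gap begins at byte 8626; later segments buffered out of order.
Cumulative ACK = next expected in-order byte = 6317 + 1153 + 1156 = 8626

8626


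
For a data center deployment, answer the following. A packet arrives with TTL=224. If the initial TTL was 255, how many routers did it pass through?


Given: initial TTL = 255, received TTL = 224
Hops = initial TTL - received TTL
Hops = 255 - 224 = 31

31


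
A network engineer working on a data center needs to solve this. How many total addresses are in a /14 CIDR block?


Given: CIDR prefix /14
Host bits = 32 - 14 = 18
Total addresses = 2^18 = 262144

262144


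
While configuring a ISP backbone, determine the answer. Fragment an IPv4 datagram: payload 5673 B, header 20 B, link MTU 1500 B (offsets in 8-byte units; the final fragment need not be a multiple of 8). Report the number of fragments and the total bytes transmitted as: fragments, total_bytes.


Max data per non-final fragment = floor((MTU - header)/8)*8 = floor((1500 - 20)/8)*8 = floor(1480/8)*8 = 1480 B
Final fragment needs no 8-byte alignment: it can carry up to MTU - header = 1480 B
Non-final fragments needed = ceil((payload - 1480) / 1480) = ceil(4193/1480) = ceil(2.8331) = 3
Number of fragments = 3 + 1 = 4
Fragment sizes (data): 3 * 1480 B + 1233 B (last, 1233 <= 1480 OK)
Total bytes sent = payload + n_frags * header = 5673 + 4*20 = 5673 + 80 = 5753 B

4, 5753


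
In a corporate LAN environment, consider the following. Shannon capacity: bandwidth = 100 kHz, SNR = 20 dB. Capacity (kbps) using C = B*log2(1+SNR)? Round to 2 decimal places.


Given: B = 100 kHz, SNR = 20 dB
SNR linear = 10^(20/10) = 100
1 + SNR = 101
log2(101) = 6.6582114828
C = 100 * 1000 * 6.6582114828 = 665821.1483 bps
C = 665.821148 kbps -> 665.82 kbps (2 dp)

665.82


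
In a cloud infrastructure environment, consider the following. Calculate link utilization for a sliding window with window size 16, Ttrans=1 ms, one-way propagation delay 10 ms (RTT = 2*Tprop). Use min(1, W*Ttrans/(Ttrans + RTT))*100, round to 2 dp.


Given: W = 16, Ttrans = 1 ms, RTT = 20 ms (= 2 * Tprop, Tprop = 10 ms)
Cycle time = Ttrans + RTT = 1 + 20 = 21 ms (first packet sent until its ACK returns)
W * Ttrans = 16 * 1 = 16 ms of sending per cycle
W * Ttrans / (Ttrans + RTT) = 16 / 21 = 0.761905
U = min(1, 0.761905) = 0.761905
U% = 76.19%

76.19


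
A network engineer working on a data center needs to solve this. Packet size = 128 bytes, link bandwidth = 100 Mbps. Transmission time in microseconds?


Given: packet = 128 bytes, bandwidth = 100 Mbps
Packet in bits = 128 * 8 = 1024 bits
Bandwidth = 100 * 10^6 = 100000000 bps
Time = 1024 / 100000000 seconds
Time in us = 1024 * 10^6 / 100000000 = 10.24

10.24


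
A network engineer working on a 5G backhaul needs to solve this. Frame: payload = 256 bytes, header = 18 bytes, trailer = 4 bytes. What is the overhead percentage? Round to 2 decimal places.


Given: payload = 256 B, header = 18 B, trailer = 4 B
Overhead bytes = header + trailer = 18 + 4 = 22
Total frame = payload + overhead = 256 + 22 = 278
Overhead % = 22 / 278 * 100 = 7.9137% -> 7.91% (2 dp)

7.91


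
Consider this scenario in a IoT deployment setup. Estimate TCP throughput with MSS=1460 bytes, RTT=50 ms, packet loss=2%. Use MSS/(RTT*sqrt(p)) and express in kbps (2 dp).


Given: MSS = 1460 bytes, RTT = 50 ms, loss = 2%
RTT in seconds = 50 / 1000 = 0.05
Loss rate = 2% = 0.02
sqrt(loss) = sqrt(0.02) = 0.141421356237
Throughput (bytes/s) = 1460 / (0.05 * 0.141421356237) = 206475.1801
Throughput (kbps) = 206475.1801 * 8 / 1000 = 1651.801441 -> 1651.80 kbps (2 dp)

1651.80


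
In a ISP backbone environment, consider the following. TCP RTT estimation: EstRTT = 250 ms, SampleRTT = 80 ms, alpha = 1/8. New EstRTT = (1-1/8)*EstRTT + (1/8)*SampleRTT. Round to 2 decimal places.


Given: EstRTT = 250 ms, SampleRTT = 80 ms, alpha = 1/8
New EstRTT = (1 - alpha) * EstRTT + alpha * SampleRTT
(7/8) * 250 = 218.75
(1/8) * 80 = 10
New EstRTT = 218.75 + 10 = 228.75 ms -> 228.75 ms (2 dp)

228.75


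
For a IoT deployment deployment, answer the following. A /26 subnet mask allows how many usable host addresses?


Given: subnet mask /26
Host bits = 32 - 26 = 6
Total addresses = 2^6 = 64
Usable hosts = 64 - 2 (network + broadcast) = 62

62


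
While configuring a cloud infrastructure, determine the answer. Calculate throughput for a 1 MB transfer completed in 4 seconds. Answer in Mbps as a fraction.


Given: file = 1 MB, time = 4 s
File in Mb = 1 * 8 = 8 Mb
Throughput = 8 / 4 Mbps
Throughput = 2 Mbps

2


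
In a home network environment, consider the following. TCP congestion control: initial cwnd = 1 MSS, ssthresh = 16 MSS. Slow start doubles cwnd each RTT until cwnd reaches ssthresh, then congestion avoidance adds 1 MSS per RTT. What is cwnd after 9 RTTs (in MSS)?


RTT 0: cwnd = 1 MSS (initial)
RTT 1: cwnd = 2 MSS (slow start, doubled)
RTT 2: cwnd = 4 MSS (slow start, doubled)
RTT 3: cwnd = 8 MSS (slow start, doubled)
RTT 4: cwnd = 16 MSS (slow start, doubled)
RTT 5: cwnd = 17 MSS (congestion avoidance, +1)
RTT 6: cwnd = 18 MSS (congestion avoidance, +1)
RTT 7: cwnd = 19 MSS (congestion avoidance, +1)
RTT 8: cwnd = 20 MSS (congestion avoidance, +1)
RTT 9: cwnd = 21 MSS (congestion avoidance, +1)

21


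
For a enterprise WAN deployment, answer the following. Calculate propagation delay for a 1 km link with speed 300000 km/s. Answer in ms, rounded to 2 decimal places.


Given: distance = 1 km, speed = 300000 km/s
Delay = distance / speed = 1 / 300000 seconds
Delay in ms = 1 * 1000 / 300000
Delay = 0.0033 ms
Rounded to 2 dp = 0.00 ms

0.00


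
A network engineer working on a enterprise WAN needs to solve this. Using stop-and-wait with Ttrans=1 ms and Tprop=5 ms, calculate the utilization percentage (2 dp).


Given: Ttrans = 1 ms, Tprop = 5 ms
RTT = 2 * Tprop = 2 * 5 = 10 ms
U = Ttrans / (Ttrans + RTT)
U = 1 / (1 + 10)
U = 1 / 11 = 0.090909
U% = 9.09%

9.09


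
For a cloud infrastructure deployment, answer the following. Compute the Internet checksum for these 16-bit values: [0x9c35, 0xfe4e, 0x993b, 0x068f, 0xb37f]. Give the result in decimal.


Given words: [0x9c35, 0xfe4e, 0x993b, 0x068f, 0xb37f]
Step 1: Sum all words
Raw sum = 39989 + 65102 + 39227 + 1679 + 45951 = 191948
Step 2: Fold carry: (60876 + 2) = 60878
One's complement = ~60878 & 0xFFFF = 4657

4657


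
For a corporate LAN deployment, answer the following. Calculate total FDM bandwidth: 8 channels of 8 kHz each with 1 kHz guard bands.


Given: 8 channels, 8 kHz each, guard = 1 kHz
Channel bandwidth = 8 * 8 = 64 kHz
Guard bands = 7 gaps * 1 kHz = 7 kHz
Total = 64 + 7 = 71 kHz

71


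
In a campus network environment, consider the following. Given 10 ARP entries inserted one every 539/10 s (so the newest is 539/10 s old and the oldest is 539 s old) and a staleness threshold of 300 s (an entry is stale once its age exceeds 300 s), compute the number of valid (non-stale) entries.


Ages are k * 539/10 s for k = 1..10 (spacing = 53.9000 s).
Entry k is valid iff k * 539/10 <= 300 iff k <= 10 * 300 / 539 = 5.5659
n_valid = floor(5.5659) = 5
(n_stale = 10 - 5 = 5)

5


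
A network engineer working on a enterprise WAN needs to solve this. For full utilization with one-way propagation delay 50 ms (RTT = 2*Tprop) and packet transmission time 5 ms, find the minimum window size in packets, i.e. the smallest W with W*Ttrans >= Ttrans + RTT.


Given: Ttrans = 5 ms, RTT = 100 ms (= 2 * Tprop, Tprop = 50 ms)
Time until first ACK returns = Ttrans + RTT = 5 + 100 = 105 ms
Need W * Ttrans >= Ttrans + RTT  ->  W >= (Ttrans + RTT) / Ttrans
(Ttrans + RTT) / Ttrans = 105 / 5 = 21
W_min = ceil(21) = 21

21


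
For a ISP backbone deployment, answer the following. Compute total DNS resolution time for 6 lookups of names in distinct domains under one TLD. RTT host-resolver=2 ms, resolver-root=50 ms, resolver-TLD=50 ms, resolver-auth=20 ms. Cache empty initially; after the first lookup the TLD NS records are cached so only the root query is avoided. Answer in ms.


Lookup 1 (cold cache): local + root + TLD + auth = 2 + 50 + 50 + 20 = 122 ms
Lookups 2..6 (TLD NS cached -> skip root; new domain -> still ask TLD and auth): local + TLD + auth = 2 + 50 + 20 = 72 ms each
Remaining 5 lookups: 5 * 72 = 360 ms
Total = 122 + 360 = 482 ms

482


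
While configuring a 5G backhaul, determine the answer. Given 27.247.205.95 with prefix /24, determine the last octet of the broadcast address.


Given: IP = 27.247.205.95, prefix = /24
Host bits = 32 - 24 = 8
Network last octet = 95 AND mask = 0
Host part size = 2^8 - 1 = 255
Broadcast last octet = 0 OR 255 = 255

255


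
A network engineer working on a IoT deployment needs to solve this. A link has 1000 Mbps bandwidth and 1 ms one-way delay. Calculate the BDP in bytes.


Given: bandwidth = 1000 Mbps, delay = 1 ms
BDP in bits = 1000 * 10^6 * 1 / 1000
BDP in bits = 1000000
BDP in bytes = 1000000 / 8 = 125000

125000


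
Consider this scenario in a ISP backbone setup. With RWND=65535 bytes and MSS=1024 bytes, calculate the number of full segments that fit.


Given: RWND = 65535 bytes, MSS = 1024 bytes
Full segments = floor(RWND / MSS)
Full segments = floor(65535 / 1024)
Full segments = floor(63.999) = 63

63


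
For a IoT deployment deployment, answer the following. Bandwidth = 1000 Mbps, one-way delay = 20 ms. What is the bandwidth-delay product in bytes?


Given: bandwidth = 1000 Mbps, delay = 20 ms
BDP in bits = 1000 * 10^6 * 20 / 1000
BDP in bits = 20000000
BDP in bytes = 20000000 / 8 = 2500000

2500000


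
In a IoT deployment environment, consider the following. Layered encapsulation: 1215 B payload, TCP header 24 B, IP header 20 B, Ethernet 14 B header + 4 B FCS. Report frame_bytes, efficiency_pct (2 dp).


TCP segment = 1215 + 24 = 1239 B
IP packet = 1239 + 20 = 1259 B
Ethernet frame = 1259 + 14 + 4 = 1277 B
Efficiency = app / frame = 1215 / 1277 = 0.951449 = 95.1449% -> 95.14% (2 dp)

1277, 95.14


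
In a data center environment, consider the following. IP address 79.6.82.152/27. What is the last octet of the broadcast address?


Given: IP = 79.6.82.152, prefix = /27
Host bits = 32 - 27 = 5
Network last octet = 152 AND mask = 128
Host part size = 2^5 - 1 = 31
Broadcast last octet = 128 OR 31 = 159

159


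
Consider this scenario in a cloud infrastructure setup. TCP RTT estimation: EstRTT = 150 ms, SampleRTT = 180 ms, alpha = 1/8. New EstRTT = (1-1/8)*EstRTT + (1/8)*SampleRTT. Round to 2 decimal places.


Given: EstRTT = 150 ms, SampleRTT = 180 ms, alpha = 1/8
New EstRTT = (1 - alpha) * EstRTT + alpha * SampleRTT
(7/8) * 150 = 131.25
(1/8) * 180 = 22.5
New EstRTT = 131.25 + 22.5 = 153.75 ms -> 153.75 ms (2 dp)

153.75


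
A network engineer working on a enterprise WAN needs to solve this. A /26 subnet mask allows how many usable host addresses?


Given: subnet mask /26
Host bits = 32 - 26 = 6
Total addresses = 2^6 = 64
Usable hosts = 64 - 2 (network + broadcast) = 62

62


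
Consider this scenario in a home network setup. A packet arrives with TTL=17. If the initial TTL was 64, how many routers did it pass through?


Given: initial TTL = 64, received TTL = 17
Hops = initial TTL - received TTL
Hops = 64 - 17 = 47

47


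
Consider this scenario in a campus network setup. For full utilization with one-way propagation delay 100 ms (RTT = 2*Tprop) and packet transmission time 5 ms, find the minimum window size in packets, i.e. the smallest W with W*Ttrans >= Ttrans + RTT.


Given: Ttrans = 5 ms, RTT = 200 ms (= 2 * Tprop, Tprop = 100 ms)
Time until first ACK returns = Ttrans + RTT = 5 + 200 = 205 ms
Need W * Ttrans >= Ttrans + RTT  ->  W >= (Ttrans + RTT) / Ttrans
(Ttrans + RTT) / Ttrans = 205 / 5 = 41
W_min = ceil(41) = 41

41


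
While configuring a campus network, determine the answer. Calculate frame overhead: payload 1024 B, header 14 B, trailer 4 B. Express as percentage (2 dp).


Given: payload = 1024 B, header = 14 B, trailer = 4 B
Overhead bytes = header + trailer = 14 + 4 = 18
Total frame = payload + overhead = 1024 + 18 = 1042
Overhead % = 18 / 1042 * 100 = 1.7274% -> 1.73% (2 dp)

1.73


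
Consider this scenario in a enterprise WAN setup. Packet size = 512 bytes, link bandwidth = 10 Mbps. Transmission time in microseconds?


Given: packet = 512 bytes, bandwidth = 10 Mbps
Packet in bits = 512 * 8 = 4096 bits
Bandwidth = 10 * 10^6 = 10000000 bps
Time = 4096 / 10000000 seconds
Time in us = 4096 * 10^6 / 10000000 = 409.6

409.6


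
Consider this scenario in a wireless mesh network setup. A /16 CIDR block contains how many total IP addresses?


Given: CIDR prefix /16
Host bits = 32 - 16 = 16
Total addresses = 2^16 = 65536

65536


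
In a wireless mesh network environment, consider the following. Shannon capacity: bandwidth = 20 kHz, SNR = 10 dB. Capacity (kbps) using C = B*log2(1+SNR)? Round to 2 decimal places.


Given: B = 20 kHz, SNR = 10 dB
SNR linear = 10^(10/10) = 10
1 + SNR = 11
log2(11) = 3.4594316186
C = 20 * 1000 * 3.4594316186 = 69188.6324 bps
C = 69.188632 kbps -> 69.19 kbps (2 dp)

69.19


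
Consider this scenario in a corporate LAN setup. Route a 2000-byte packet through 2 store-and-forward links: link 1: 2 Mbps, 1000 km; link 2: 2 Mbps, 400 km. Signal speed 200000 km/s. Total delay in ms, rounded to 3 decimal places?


Packet = 2000 bytes = 16000 bits. Store-and-forward: sum (t_trans + t_prop) per link.
Link 1: t_trans = 16000/(2*10^6) s = 8.0000 ms; t_prop = 1000/200000 s = 5.0000 ms; subtotal = 13.0000 ms
Link 2: t_trans = 16000/(2*10^6) s = 8.0000 ms; t_prop = 400/200000 s = 2.0000 ms; subtotal = 10.0000 ms
End-to-end = 13.0000 + 10.0000 = 23.0000 ms -> 23.000 ms (3 dp)

23.000


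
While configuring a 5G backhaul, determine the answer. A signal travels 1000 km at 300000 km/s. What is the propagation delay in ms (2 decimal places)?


Given: distance = 1000 km, speed = 300000 km/s
Delay = distance / speed = 1000 / 300000 seconds
Delay in ms = 1000 * 1000 / 300000
Delay = 3.3333 ms
Rounded to 2 dp = 3.33 ms

3.33


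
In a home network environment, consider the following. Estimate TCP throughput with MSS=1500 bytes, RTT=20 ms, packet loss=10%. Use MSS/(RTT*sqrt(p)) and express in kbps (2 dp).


Given: MSS = 1500 bytes, RTT = 20 ms, loss = 10%
RTT in seconds = 20 / 1000 = 0.02
Loss rate = 10% = 0.1
sqrt(loss) = sqrt(0.1) = 0.316227766017
Throughput (bytes/s) = 1500 / (0.02 * 0.316227766017) = 237170.8245
Throughput (kbps) = 237170.8245 * 8 / 1000 = 1897.366596 -> 1897.37 kbps (2 dp)

1897.37


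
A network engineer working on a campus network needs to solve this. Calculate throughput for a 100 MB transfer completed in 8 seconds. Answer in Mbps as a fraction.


Given: file = 100 MB, time = 8 s
File in Mb = 100 * 8 = 800 Mb
Throughput = 800 / 8 Mbps
Throughput = 100 Mbps

100


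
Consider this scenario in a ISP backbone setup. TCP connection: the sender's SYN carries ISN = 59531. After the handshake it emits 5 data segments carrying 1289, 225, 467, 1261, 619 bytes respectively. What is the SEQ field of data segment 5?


The SYN occupies sequence number ISN = 59531, so the first data byte is ISN + 1 = 59532.
SEQ of data segment i = (ISN + 1) + sum of payload sizes of segments 1..i-1.
Segment 1: SEQ = 59532, payload = 1289 bytes
Segment 2: SEQ = 60821, payload = 225 bytes
Segment 3: SEQ = 61046, payload = 467 bytes
Segment 4: SEQ = 61513, payload = 1261 bytes
Segment 5: SEQ = 62774, payload = 619 bytes
SEQ of segment 5 = 59532 + 1289 + 225 + 467 + 1261 = 62774

62774


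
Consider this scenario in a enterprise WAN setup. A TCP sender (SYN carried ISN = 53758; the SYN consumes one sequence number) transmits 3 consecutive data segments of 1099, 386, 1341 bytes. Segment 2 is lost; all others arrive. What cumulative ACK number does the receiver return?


SYN uses sequence number 53758; first data byte = ISN + 1 = 53759.
Segment 1: SEQ = 53759, len = 1099 B, covers [53759, 54857]
Segment 2: SEQ = 54858, len = 386 B, covers [54858, 55243] [LOST]
Segment 3: SEQ = 55244, len = 1341 B, covers [55244, 56584]
In-order data received: bytes [53759, 54857] (segments 1..1).
Segment 2 missing -> gap begins at byte 54858; later segments buffered out of order.
Cumulative ACK = next expected in-order byte = 53759 + 1099 = 54858

54858


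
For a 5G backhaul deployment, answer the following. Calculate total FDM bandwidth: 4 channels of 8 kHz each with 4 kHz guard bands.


Given: 4 channels, 8 kHz each, guard = 4 kHz
Channel bandwidth = 4 * 8 = 32 kHz
Guard bands = 3 gaps * 4 kHz = 12 kHz
Total = 32 + 12 = 44 kHz

44


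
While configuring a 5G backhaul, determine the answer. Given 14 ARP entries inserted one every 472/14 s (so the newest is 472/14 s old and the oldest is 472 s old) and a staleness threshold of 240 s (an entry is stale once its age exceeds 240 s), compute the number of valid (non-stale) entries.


Ages are k * 472/14 s for k = 1..14 (spacing = 33.7143 s).
Entry k is valid iff k * 472/14 <= 240 iff k <= 14 * 240 / 472 = 7.1186
n_valid = floor(7.1186) = 7
(n_stale = 14 - 7 = 7)

7


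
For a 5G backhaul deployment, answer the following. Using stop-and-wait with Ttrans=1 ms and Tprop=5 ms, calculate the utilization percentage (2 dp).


Given: Ttrans = 1 ms, Tprop = 5 ms
RTT = 2 * Tprop = 2 * 5 = 10 ms
U = Ttrans / (Ttrans + RTT)
U = 1 / (1 + 10)
U = 1 / 11 = 0.090909
U% = 9.09%

9.09


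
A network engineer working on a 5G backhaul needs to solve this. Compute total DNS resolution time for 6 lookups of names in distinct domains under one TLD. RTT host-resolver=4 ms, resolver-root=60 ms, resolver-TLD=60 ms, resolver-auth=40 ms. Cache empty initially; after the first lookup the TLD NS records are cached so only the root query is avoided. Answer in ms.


Lookup 1 (cold cache): local + root + TLD + auth = 4 + 60 + 60 + 40 = 164 ms
Lookups 2..6 (TLD NS cached -> skip root; new domain -> still ask TLD and auth): local + TLD + auth = 4 + 60 + 40 = 104 ms each
Remaining 5 lookups: 5 * 104 = 520 ms
Total = 164 + 520 = 684 ms

684


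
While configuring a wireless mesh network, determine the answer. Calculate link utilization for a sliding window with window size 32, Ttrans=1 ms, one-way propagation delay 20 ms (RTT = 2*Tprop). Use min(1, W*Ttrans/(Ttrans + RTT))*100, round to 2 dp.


Given: W = 32, Ttrans = 1 ms, RTT = 40 ms (= 2 * Tprop, Tprop = 20 ms)
Cycle time = Ttrans + RTT = 1 + 40 = 41 ms (first packet sent until its ACK returns)
W * Ttrans = 32 * 1 = 32 ms of sending per cycle
W * Ttrans / (Ttrans + RTT) = 32 / 41 = 0.780488
U = min(1, 0.780488) = 0.780488
U% = 78.05%

78.05


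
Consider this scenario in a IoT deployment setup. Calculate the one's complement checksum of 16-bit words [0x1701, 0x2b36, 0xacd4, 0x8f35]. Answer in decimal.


Given words: [0x1701, 0x2b36, 0xacd4, 0x8f35]
Step 1: Sum all words
Raw sum = 5889 + 11062 + 44244 + 36661 = 97856
Step 2: Fold carry: (32320 + 1) = 32321
One's complement = ~32321 & 0xFFFF = 33214

33214


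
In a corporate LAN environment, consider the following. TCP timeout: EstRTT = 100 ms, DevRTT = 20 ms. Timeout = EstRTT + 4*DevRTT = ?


Given: EstRTT = 100 ms, DevRTT = 20 ms
Timeout = EstRTT + 4 * DevRTT
4 * DevRTT = 4 * 20 = 80
Timeout = 100 + 80 = 180 ms

180


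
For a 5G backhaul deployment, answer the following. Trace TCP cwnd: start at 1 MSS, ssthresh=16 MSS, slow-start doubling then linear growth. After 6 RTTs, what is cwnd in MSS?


RTT 0: cwnd = 1 MSS (initial)
RTT 1: cwnd = 2 MSS (slow start, doubled)
RTT 2: cwnd = 4 MSS (slow start, doubled)
RTT 3: cwnd = 8 MSS (slow start, doubled)
RTT 4: cwnd = 16 MSS (slow start, doubled)
RTT 5: cwnd = 17 MSS (congestion avoidance, +1)
RTT 6: cwnd = 18 MSS (congestion avoidance, +1)

18


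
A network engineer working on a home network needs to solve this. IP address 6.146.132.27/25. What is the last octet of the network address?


Given: IP = 6.146.132.27, prefix = /25
Subnet mask = 255.255.255.128
Last octet of IP: 27
Last octet of mask: 128
Network last octet = 27 AND 128 = 0

0


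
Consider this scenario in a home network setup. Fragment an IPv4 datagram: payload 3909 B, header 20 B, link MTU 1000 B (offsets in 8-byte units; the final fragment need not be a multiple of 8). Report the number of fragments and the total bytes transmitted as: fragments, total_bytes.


Max data per non-final fragment = floor((MTU - header)/8)*8 = floor((1000 - 20)/8)*8 = floor(980/8)*8 = 976 B
Final fragment needs no 8-byte alignment: it can carry up to MTU - header = 980 B
Non-final fragments needed = ceil((payload - 980) / 976) = ceil(2929/976) = ceil(3.0010) = 4
Number of fragments = 4 + 1 = 5
Fragment sizes (data): 4 * 976 B + 5 B (last, 5 <= 980 OK)
Total bytes sent = payload + n_frags * header = 3909 + 5*20 = 3909 + 100 = 4009 B

5, 4009
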